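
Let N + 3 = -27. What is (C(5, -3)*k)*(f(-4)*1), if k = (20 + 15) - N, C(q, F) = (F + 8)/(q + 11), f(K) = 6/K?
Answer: -975/32 ≈ -30.469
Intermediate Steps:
N = -30 (N = -3 - 27 = -30)
C(q, F) = (8 + F)/(11 + q)
k = 65 (k = (20 + 15) - 1*(-30) = 35 + 30 = 65)
(C(5, -3)*k)*(f(-4)*1) = (((8 - 3)/(11 + 5))*65)*((6/(-4))*1) = ((5/16)*65)*((6*(-1/4))*1) = (((1/16)*5)*65)*(-3/2*1) = ((5/16)*65)*(-3/2) = (325/16)*(-3/2) = -975/32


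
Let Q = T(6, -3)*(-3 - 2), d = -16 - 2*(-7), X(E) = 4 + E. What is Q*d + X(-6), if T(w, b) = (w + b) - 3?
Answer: -2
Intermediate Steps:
d = -2 (d = -16 + 14 = -2)
T(w, b) = -3 + b + w (T(w, b) = (b + w) - 3 = -3 + b + w)
Q = 0 (Q = (-3 - 3 + 6)*(-3 - 2) = 0*(-5) = 0)
Q*d + X(-6) = 0*(-2) + (4 - 6) = 0 - 2 = -2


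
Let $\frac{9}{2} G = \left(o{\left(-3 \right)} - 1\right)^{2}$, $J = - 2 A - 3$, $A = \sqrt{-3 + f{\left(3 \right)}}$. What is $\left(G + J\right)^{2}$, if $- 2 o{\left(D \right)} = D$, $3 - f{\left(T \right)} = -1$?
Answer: $\frac{7921}{324} \approx 24.448$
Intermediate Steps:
$f{\left(T \right)} = 4$ ($f{\left(T \right)} = 3 - -1 = 3 + 1 = 4$)
$A = 1$ ($A = \sqrt{-3 + 4} = \sqrt{1} = 1$)
$o{\left(D \right)} = - \frac{D}{2}$
$J = -5$ ($J = \left(-2\right) 1 - 3 = -2 - 3 = -5$)
$G = \frac{1}{18}$ ($G = \frac{2 \left(\left(- \frac{1}{2}\right) \left(-3\right) - 1\right)^{2}}{9} = \frac{2 \left(\frac{3}{2} - 1\right)^{2}}{9} = \frac{2}{9 \cdot 4} = \frac{2}{9} \cdot \frac{1}{4} = \frac{1}{18} \approx 0.055556$)
$\left(G + J\right)^{2} = \left(\frac{1}{18} - 5\right)^{2} = \left(- \frac{89}{18}\right)^{2} = \frac{7921}{324}$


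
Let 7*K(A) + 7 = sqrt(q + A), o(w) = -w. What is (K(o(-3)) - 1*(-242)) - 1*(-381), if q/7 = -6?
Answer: 622 + I*sqrt(39)/7 ≈ 622.0 + 0.89214*I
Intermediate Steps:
q = -42 (q = 7*(-6) = -42)
K(A) = -1 + sqrt(-42 + A)/7
(K(o(-3)) - 1*(-242)) - 1*(-381) = ((-1 + sqrt(-42 - 1*(-3))/7) - 1*(-242)) - 1*(-381) = ((-1 + sqrt(-42 + 3)/7) + 242) + 381 = ((-1 + sqrt(-39)/7) + 242) + 381 = ((-1 + (I*sqrt(39))/7) + 242) + 381 = ((-1 + I*sqrt(39)/7) + 242) + 381 = (241 + I*sqrt(39)/7) + 381 = 622 + I*sqrt(39)/7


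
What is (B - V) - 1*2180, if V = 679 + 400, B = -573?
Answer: -3832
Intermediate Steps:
V = 1079
(B - V) - 1*2180 = (-573 - 1*1079) - 1*2180 = (-573 - 1079) - 2180 = -1652 - 2180 = -3832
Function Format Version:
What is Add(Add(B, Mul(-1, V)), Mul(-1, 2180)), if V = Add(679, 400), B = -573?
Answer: -3832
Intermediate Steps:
V = 1079
Add(Add(B, Mul(-1, V)), Mul(-1, 2180)) = Add(Add(-573, Mul(-1, 1079)), Mul(-1, 2180)) = Add(Add(-573, -1079), -2180) = Add(-1652, -2180) = -3832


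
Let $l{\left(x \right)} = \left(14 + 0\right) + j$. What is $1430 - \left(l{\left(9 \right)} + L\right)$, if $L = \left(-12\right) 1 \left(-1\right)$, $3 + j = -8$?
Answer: $1415$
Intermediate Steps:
$j = -11$ ($j = -3 - 8 = -11$)
$l{\left(x \right)} = 3$ ($l{\left(x \right)} = \left(14 + 0\right) - 11 = 14 - 11 = 3$)
$L = 12$ ($L = \left(-12\right) \left(-1\right) = 12$)
$1430 - \left(l{\left(9 \right)} + L\right) = 1430 - \left(3 + 12\right) = 1430 - 15 = 1415$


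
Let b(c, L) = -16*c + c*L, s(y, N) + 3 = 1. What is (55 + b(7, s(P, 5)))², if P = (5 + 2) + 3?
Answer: 5041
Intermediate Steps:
P = 10 (P = 7 + 3 = 10)
s(y, N) = -2 (s(y, N) = -3 + 1 = -2)
b(c, L) = -16*c + L*c
(55 + b(7, s(P, 5)))² = (55 + 7*(-16 - 2))² = (55 + 7*(-18))² = (55 - 126)² = (-71)² = 5041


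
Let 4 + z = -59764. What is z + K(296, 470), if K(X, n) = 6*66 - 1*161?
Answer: -59533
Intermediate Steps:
K(X, n) = 235 (K(X, n) = 396 - 161 = 235)
z = -59768 (z = -4 - 59764 = -59768)
z + K(296, 470) = -59768 + 235 = -59533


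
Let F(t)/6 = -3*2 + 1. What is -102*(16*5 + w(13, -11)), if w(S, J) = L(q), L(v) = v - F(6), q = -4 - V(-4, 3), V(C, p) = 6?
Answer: -10200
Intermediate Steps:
F(t) = -30 (F(t) = 6*(-3*2 + 1) = 6*(-6 + 1) = 6*(-5) = -30)
q = -10 (q = -4 - 1*6 = -4 - 6 = -10)
L(v) = 30 + v (L(v) = v - 1*(-30) = v + 30 = 30 + v)
w(S, J) = 20 (w(S, J) = 30 - 10 = 20)
-102*(16*5 + w(13, -11)) = -102*(16*5 + 20) = -102*(80 + 20) = -102*100 = -10200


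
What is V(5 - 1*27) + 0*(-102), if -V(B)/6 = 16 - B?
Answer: -228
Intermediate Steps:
V(B) = -96 + 6*B (V(B) = -6*(16 - B) = -96 + 6*B)
V(5 - 1*27) + 0*(-102) = (-96 + 6*(5 - 1*27)) + 0*(-102) = (-96 + 6*(5 - 27)) + 0 = (-96 + 6*(-22)) + 0 = (-96 - 132) + 0 = -228 + 0 = -228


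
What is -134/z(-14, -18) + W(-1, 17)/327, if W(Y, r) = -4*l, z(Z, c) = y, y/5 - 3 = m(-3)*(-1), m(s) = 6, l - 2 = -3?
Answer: 14626/1635 ≈ 8.9456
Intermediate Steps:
l = -1 (l = 2 - 3 = -1)
y = -15 (y = 15 + 5*(6*(-1)) = 15 + 5*(-6) = 15 - 30 = -15)
z(Z, c) = -15
W(Y, r) = 4 (W(Y, r) = -4*(-1) = 4)
-134/z(-14, -18) + W(-1, 17)/327 = -134/(-15) + 4/327 = -134*(-1/15) + 4*(1/327) = 134/15 + 4/327 = 14626/1635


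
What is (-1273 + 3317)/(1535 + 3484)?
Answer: 292/717 ≈ 0.40725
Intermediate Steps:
(-1273 + 3317)/(1535 + 3484) = 2044/5019 = 2044*(1/5019) = 292/717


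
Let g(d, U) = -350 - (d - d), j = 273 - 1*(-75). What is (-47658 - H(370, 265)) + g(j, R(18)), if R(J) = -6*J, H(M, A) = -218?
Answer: -47790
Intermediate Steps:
j = 348 (j = 273 + 75 = 348)
g(d, U) = -350 (g(d, U) = -350 - 1*0 = -350 + 0 = -350)
(-47658 - H(370, 265)) + g(j, R(18)) = (-47658 - 1*(-218)) - 350 = (-47658 + 218) - 350 = -47440 - 350 = -47790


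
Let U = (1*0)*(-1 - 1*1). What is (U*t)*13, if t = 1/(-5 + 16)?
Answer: 0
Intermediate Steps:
U = 0 (U = 0*(-1 - 1) = 0*(-2) = 0)
t = 1/11 ≈ 0.090909
(U*t)*13 = (0*(1/11))*13 = 0*13 = 0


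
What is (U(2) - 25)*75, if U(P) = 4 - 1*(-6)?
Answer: -1125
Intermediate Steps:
U(P) = 10 (U(P) = 4 + 6 = 10)
(U(2) - 25)*75 = (10 - 25)*75 = -15*75 = -1125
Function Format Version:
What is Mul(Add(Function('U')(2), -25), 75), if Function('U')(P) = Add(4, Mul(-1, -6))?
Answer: -1125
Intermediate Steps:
Function('U')(P) = 10 (Function('U')(P) = Add(4, 6) = 10)
Mul(Add(Function('U')(2), -25), 75) = Mul(Add(10, -25), 75) = Mul(-15, 75) = -1125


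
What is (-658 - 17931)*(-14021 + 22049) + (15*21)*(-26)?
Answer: -149240682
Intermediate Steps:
(-658 - 17931)*(-14021 + 22049) + (15*21)*(-26) = -18589*8028 + 315*(-26) = -149232492 - 8190 = -149240682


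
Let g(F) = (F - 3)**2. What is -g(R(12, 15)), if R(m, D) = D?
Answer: -144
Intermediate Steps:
g(F) = (-3 + F)**2
-g(R(12, 15)) = -(-3 + 15)**2 = -1*12**2 = -1*144 = -144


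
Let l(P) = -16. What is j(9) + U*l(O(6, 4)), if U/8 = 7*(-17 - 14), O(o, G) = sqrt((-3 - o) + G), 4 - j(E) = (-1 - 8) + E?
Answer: 27780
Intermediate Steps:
j(E) = 13 - E (j(E) = 4 - ((-1 - 8) + E) = 4 - (-9 + E) = 4 + (9 - E) = 13 - E)
O(o, G) = sqrt(-3 + G - o)
U = -1736 (U = 8*(7*(-17 - 14)) = 8*(7*(-31)) = 8*(-217) = -1736)
j(9) + U*l(O(6, 4)) = (13 - 1*9) - 1736*(-16) = (13 - 9) + 27776 = 4 + 27776 = 27780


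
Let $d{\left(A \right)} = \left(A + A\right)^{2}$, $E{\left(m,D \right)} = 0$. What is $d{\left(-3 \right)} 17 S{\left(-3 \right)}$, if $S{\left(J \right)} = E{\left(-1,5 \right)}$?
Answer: $0$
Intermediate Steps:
$d{\left(A \right)} = 4 A^{2}$ ($d{\left(A \right)} = \left(2 A\right)^{2} = 4 A^{2}$)
$S{\left(J \right)} = 0$
$d{\left(-3 \right)} 17 S{\left(-3 \right)} = 4 \left(-3\right)^{2} \cdot 17 \cdot 0 = 4 \cdot 9 \cdot 17 \cdot 0 = 36 \cdot 17 \cdot 0 = 612 \cdot 0 = 0$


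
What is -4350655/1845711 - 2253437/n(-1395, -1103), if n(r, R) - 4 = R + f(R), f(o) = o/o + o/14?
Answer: 58157031380773/30408088725 ≈ 1912.6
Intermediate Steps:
f(o) = 1 + o/14 (f(o) = 1 + o*(1/14) = 1 + o/14)
n(r, R) = 5 + 15*R/14 (n(r, R) = 4 + (R + (1 + R/14)) = 4 + (1 + 15*R/14) = 5 + 15*R/14)
-4350655/1845711 - 2253437/n(-1395, -1103) = -4350655/1845711 - 2253437/(5 + (15/14)*(-1103)) = -4350655*1/1845711 - 2253437/(5 - 16545/14) = -4350655/1845711 - 2253437/(-16475/14) = -4350655/1845711 - 2253437*(-14/16475) = -4350655/1845711 + 31548118/16475 = 58157031380773/30408088725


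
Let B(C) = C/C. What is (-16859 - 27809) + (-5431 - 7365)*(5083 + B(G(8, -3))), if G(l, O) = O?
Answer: -65099532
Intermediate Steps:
B(C) = 1
(-16859 - 27809) + (-5431 - 7365)*(5083 + B(G(8, -3))) = (-16859 - 27809) + (-5431 - 7365)*(5083 + 1) = -44668 - 12796*5084 = -44668 - 65054864 = -65099532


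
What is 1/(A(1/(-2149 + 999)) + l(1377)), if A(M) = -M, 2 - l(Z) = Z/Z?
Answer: 1150/1151 ≈ 0.99913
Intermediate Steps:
l(Z) = 1 (l(Z) = 2 - Z/Z = 2 - 1*1 = 2 - 1 = 1)
1/(A(1/(-2149 + 999)) + l(1377)) = 1/(-1/(-2149 + 999) + 1) = 1/(-1/(-1150) + 1) = 1/(-1*(-1/1150) + 1) = 1/(1/1150 + 1) = 1/(1151/1150) = 1150/1151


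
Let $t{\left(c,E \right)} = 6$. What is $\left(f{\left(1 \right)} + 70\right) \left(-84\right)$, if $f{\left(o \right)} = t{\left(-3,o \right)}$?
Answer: $-6384$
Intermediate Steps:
$f{\left(o \right)} = 6$
$\left(f{\left(1 \right)} + 70\right) \left(-84\right) = \left(6 + 70\right) \left(-84\right) = 76 \left(-84\right) = -6384$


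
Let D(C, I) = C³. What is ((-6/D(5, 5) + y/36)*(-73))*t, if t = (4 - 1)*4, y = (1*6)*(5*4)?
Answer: -359744/125 ≈ -2878.0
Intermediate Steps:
y = 120 (y = 6*20 = 120)
t = 12 (t = 3*4 = 12)
((-6/D(5, 5) + y/36)*(-73))*t = ((-6/(5³) + 120/36)*(-73))*12 = ((-6/125 + 120*(1/36))*(-73))*12 = ((-6*1/125 + 10/3)*(-73))*12 = ((-6/125 + 10/3)*(-73))*12 = ((1232/375)*(-73))*12 = -89936/375*12 = -359744/125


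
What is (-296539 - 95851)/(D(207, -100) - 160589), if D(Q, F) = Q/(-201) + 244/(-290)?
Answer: 1906034425/780070157 ≈ 2.4434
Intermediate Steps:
D(Q, F) = -122/145 - Q/201 (D(Q, F) = Q*(-1/201) + 244*(-1/290) = -Q/201 - 122/145 = -122/145 - Q/201)
(-296539 - 95851)/(D(207, -100) - 160589) = (-296539 - 95851)/((-122/145 - 1/201*207) - 160589) = -392390/((-122/145 - 69/67) - 160589) = -392390/(-18179/9715 - 160589) = -392390/(-1560140314/9715) = -392390*(-9715/1560140314) = 1906034425/780070157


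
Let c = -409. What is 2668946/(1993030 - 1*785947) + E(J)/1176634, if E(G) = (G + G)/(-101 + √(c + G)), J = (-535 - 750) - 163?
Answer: 9466741492841870/4281478971896019 + 724*I*√1857/3546963193 ≈ 2.2111 + 8.7961e-6*I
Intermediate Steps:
J = -1448 (J = -1285 - 163 = -1448)
E(G) = 2*G/(-101 + √(-409 + G)) (E(G) = (G + G)/(-101 + √(-409 + G)) = (2*G)/(-101 + √(-409 + G)) = 2*G/(-101 + √(-409 + G)))
2668946/(1993030 - 1*785947) + E(J)/1176634 = 2668946/(1993030 - 1*785947) + (2*(-1448)/(-101 + √(-409 - 1448)))/1176634 = 2668946/(1993030 - 785947) + (2*(-1448)/(-101 + √(-1857)))*(1/1176634) = 2668946/1207083 + (2*(-1448)/(-101 + I*√1857))*(1/1176634) = 2668946*(1/1207083) - 2896/(-101 + I*√1857)*(1/1176634) = 2668946/1207083 - 1448/(588317*(-101 + I*√1857))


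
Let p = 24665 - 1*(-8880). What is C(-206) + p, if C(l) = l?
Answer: 33339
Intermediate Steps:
p = 33545 (p = 24665 + 8880 = 33545)
C(-206) + p = -206 + 33545 = 33339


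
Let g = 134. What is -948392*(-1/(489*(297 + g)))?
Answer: 948392/210759 ≈ 4.4999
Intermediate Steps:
-948392*(-1/(489*(297 + g))) = -948392*(-1/(489*(297 + 134))) = -948392/((-489*431)) = -948392/(-210759) = -948392*(-1/210759) = 948392/210759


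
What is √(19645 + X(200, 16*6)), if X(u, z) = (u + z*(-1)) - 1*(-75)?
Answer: 4*√1239 ≈ 140.80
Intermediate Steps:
X(u, z) = 75 + u - z (X(u, z) = (u - z) + 75 = 75 + u - z)
√(19645 + X(200, 16*6)) = √(19645 + (75 + 200 - 16*6)) = √(19645 + (75 + 200 - 1*96)) = √(19645 + (75 + 200 - 96)) = √(19645 + 179) = √19824 = 4*√1239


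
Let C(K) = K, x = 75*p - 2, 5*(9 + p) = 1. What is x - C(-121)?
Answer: -541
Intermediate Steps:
p = -44/5 (p = -9 + (⅕)*1 = -9 + ⅕ = -44/5 ≈ -8.8000)
x = -662 (x = 75*(-44/5) - 2 = -660 - 2 = -662)
x - C(-121) = -662 - 1*(-121) = -662 + 121 = -541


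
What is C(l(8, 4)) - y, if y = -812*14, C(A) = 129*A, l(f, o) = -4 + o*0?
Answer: 10852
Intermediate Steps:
l(f, o) = -4 (l(f, o) = -4 + 0 = -4)
y = -11368
C(l(8, 4)) - y = 129*(-4) - 1*(-11368) = -516 + 11368 = 10852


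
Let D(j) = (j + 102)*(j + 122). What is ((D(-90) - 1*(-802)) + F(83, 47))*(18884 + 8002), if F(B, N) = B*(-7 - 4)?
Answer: 7339878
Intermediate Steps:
F(B, N) = -11*B (F(B, N) = B*(-11) = -11*B)
D(j) = (102 + j)*(122 + j)
((D(-90) - 1*(-802)) + F(83, 47))*(18884 + 8002) = (((12444 + (-90)² + 224*(-90)) - 1*(-802)) - 11*83)*(18884 + 8002) = (((12444 + 8100 - 20160) + 802) - 913)*26886 = ((384 + 802) - 913)*26886 = (1186 - 913)*26886 = 273*26886 = 7339878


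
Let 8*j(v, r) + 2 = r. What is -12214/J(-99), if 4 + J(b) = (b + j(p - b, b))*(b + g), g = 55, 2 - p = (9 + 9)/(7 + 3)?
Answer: -24428/9815 ≈ -2.4888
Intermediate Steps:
p = ⅕ (p = 2 - (9 + 9)/(7 + 3) = 2 - 18/10 = 2 - 1*9/5 = 2 - 9/5 = ⅕ ≈ 0.20000)
j(v, r) = -¼ + r/8
J(b) = -4 + (55 + b)*(-¼ + 9*b/8) (J(b) = -4 + (b + (-¼ + b/8))*(b + 55) = -4 + (-¼ + 9*b/8)*(55 + b) = -4 + (55 + b)*(-¼ + 9*b/8))
-12214/J(-99) = -12214/(-71/4 + (9/8)*(-99)² + (493/8)*(-99)) = -12214/(-71/4 + (9/8)*9801 - 48807/8) = -12214/(-71/4 + 88209/8 - 48807/8) = -12214/9815/2 = -12214*2/9815 = -24428/9815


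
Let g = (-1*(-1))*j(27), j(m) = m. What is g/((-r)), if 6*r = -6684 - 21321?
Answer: 54/9335 ≈ 0.0057847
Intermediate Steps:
r = -9335/2 (r = (-6684 - 21321)/6 = (⅙)*(-28005) = -9335/2 ≈ -4667.5)
g = 27 (g = -1*(-1)*27 = 1*27 = 27)
g/((-r)) = 27/((-1*(-9335/2))) = 27/(9335/2) = 27*(2/9335) = 54/9335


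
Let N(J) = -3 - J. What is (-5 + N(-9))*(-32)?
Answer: -32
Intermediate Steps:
(-5 + N(-9))*(-32) = (-5 + (-3 - 1*(-9)))*(-32) = (-5 + (-3 + 9))*(-32) = (-5 + 6)*(-32) = 1*(-32) = -32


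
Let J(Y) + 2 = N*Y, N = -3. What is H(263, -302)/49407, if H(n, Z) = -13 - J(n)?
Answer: 778/49407 ≈ 0.015747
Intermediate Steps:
J(Y) = -2 - 3*Y
H(n, Z) = -11 + 3*n (H(n, Z) = -13 - (-2 - 3*n) = -13 + (2 + 3*n) = -11 + 3*n)
H(263, -302)/49407 = (-11 + 3*263)/49407 = (-11 + 789)*(1/49407) = 778*(1/49407) = 778/49407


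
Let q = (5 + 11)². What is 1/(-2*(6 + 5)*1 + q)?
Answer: 1/234 ≈ 0.0042735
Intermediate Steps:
q = 256 (q = 16² = 256)
1/(-2*(6 + 5)*1 + q) = 1/(-2*(6 + 5)*1 + 256) = 1/(-2*11*1 + 256) = 1/(-22*1 + 256) = 1/(-22 + 256) = 1/234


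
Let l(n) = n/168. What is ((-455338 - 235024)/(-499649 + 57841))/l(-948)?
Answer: -2416267/8725708 ≈ -0.27691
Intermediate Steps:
l(n) = n/168 (l(n) = n*(1/168) = n/168)
((-455338 - 235024)/(-499649 + 57841))/l(-948) = ((-455338 - 235024)/(-499649 + 57841))/(((1/168)*(-948))) = (-690362/(-441808))/(-79/14) = -690362*(-1/441808)*(-14/79) = (345181/220904)*(-14/79) = -2416267/8725708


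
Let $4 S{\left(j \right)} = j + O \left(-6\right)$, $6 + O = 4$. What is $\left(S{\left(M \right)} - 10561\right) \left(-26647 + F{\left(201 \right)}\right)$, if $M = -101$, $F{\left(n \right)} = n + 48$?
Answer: $\frac{558753267}{2} \approx 2.7938 \cdot 10^{8}$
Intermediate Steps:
$F{\left(n \right)} = 48 + n$
$O = -2$ ($O = -6 + 4 = -2$)
$S{\left(j \right)} = 3 + \frac{j}{4}$ ($S{\left(j \right)} = \frac{j - -12}{4} = \frac{j + 12}{4} = \frac{12 + j}{4} = 3 + \frac{j}{4}$)
$\left(S{\left(M \right)} - 10561\right) \left(-26647 + F{\left(201 \right)}\right) = \left(\left(3 + \frac{1}{4} \left(-101\right)\right) - 10561\right) \left(-26647 + \left(48 + 201\right)\right) = \left(\left(3 - \frac{101}{4}\right) - 10561\right) \left(-26647 + 249\right) = \left(- \frac{89}{4} - 10561\right) \left(-26398\right) = \left(- \frac{42333}{4}\right) \left(-26398\right) = \frac{558753267}{2}$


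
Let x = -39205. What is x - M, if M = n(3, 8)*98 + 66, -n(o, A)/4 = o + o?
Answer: -36919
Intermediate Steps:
n(o, A) = -8*o (n(o, A) = -4*(o + o) = -8*o)
M = -2286 (M = -8*3*98 + 66 = -24*98 + 66 = -2352 + 66 = -2286)
x - M = -39205 - 1*(-2286) = -39205 + 2286 = -36919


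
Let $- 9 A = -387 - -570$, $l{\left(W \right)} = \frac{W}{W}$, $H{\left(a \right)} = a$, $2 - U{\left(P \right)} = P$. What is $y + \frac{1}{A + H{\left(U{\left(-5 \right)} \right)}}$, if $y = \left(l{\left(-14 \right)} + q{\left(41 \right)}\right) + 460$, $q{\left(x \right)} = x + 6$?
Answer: $\frac{20317}{40} \approx 507.92$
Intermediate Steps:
$U{\left(P \right)} = 2 - P$
$l{\left(W \right)} = 1$
$q{\left(x \right)} = 6 + x$
$A = - \frac{61}{3}$ ($A = - \frac{-387 - -570}{9} = - \frac{-387 + 570}{9} = \left(- \frac{1}{9}\right) 183 = - \frac{61}{3} \approx -20.333$)
$y = 508$ ($y = \left(1 + \left(6 + 41\right)\right) + 460 = \left(1 + 47\right) + 460 = 48 + 460 = 508$)
$y + \frac{1}{A + H{\left(U{\left(-5 \right)} \right)}} = 508 + \frac{1}{- \frac{61}{3} + \left(2 - -5\right)} = 508 + \frac{1}{- \frac{61}{3} + \left(2 + 5\right)} = 508 + \frac{1}{- \frac{61}{3} + 7} = 508 + \frac{1}{- \frac{40}{3}} = 508 - \frac{3}{40} = \frac{20317}{40}$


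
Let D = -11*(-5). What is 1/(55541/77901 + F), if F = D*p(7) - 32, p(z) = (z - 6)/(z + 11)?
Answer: -467406/13195561 ≈ -0.035421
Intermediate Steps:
D = 55
p(z) = (-6 + z)/(11 + z)
F = -521/18 (F = 55*((-6 + 7)/(11 + 7)) - 32 = 55*(1/18) - 32 = 55/18 - 32 = -521/18 ≈ -28.944)
1/(55541/77901 + F) = 1/(55541/77901 - 521/18) = 1/(-13195561/467406) = -467406/13195561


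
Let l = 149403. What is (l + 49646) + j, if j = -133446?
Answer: 65603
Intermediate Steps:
(l + 49646) + j = (149403 + 49646) - 133446 = 199049 - 133446 = 65603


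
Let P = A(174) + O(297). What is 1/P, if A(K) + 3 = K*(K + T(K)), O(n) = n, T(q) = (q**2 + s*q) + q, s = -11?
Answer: 1/4995834 ≈ 2.0017e-7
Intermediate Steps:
T(q) = q**2 - 10*q (T(q) = (q**2 - 11*q) + q = q**2 - 10*q)
A(K) = -3 + K*(K + K*(-10 + K))
P = 4995834 (P = (-3 + 174**3 - 9*174**2) + 297 = (-3 + 5268024 - 9*30276) + 297 = (-3 + 5268024 - 272484) + 297 = 4995537 + 297 = 4995834)
1/P = 1/4995834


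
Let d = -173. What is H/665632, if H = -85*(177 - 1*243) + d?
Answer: 5437/665632 ≈ 0.0081682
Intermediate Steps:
H = 5437 (H = -85*(177 - 1*243) - 173 = -85*(177 - 243) - 173 = -85*(-66) - 173 = 5610 - 173 = 5437)
H/665632 = 5437/665632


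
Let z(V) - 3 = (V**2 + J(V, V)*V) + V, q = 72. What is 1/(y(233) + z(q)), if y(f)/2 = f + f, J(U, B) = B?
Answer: 1/11375 ≈ 8.7912e-5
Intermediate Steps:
y(f) = 4*f (y(f) = 2*(f + f) = 2*(2*f) = 4*f)
z(V) = 3 + V + 2*V**2 (z(V) = 3 + ((V**2 + V*V) + V) = 3 + ((V**2 + V**2) + V) = 3 + (2*V**2 + V) = 3 + (V + 2*V**2) = 3 + V + 2*V**2)
1/(y(233) + z(q)) = 1/(4*233 + (3 + 72 + 2*72**2)) = 1/(932 + (3 + 72 + 2*5184)) = 1/(932 + (3 + 72 + 10368)) = 1/(932 + 10443) = 1/11375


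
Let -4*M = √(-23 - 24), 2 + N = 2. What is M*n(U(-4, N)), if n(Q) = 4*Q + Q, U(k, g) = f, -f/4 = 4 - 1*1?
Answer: 15*I*√47 ≈ 102.83*I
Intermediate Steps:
f = -12 (f = -4*(4 - 1*1) = -4*(4 - 1) = -4*3 = -12)
N = 0 (N = -2 + 2 = 0)
U(k, g) = -12
M = -I*√47/4 (M = -√(-23 - 24)/4 = -I*√47/4 ≈ -1.7139*I)
n(Q) = 5*Q
M*n(U(-4, N)) = (-I*√47/4)*(5*(-12)) = -I*√47/4*(-60) = 15*I*√47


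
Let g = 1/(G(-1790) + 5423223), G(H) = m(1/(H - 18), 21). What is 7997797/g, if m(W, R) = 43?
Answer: 43374180545002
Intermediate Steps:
G(H) = 43
g = 1/5423266 (g = 1/(43 + 5423223) = 1/5423266 ≈ 1.8439e-7)
7997797/g = 7997797/(1/5423266) = 7997797*5423266 = 43374180545002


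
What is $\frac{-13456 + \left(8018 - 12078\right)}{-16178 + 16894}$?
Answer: $- \frac{4379}{179} \approx -24.464$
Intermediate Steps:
$\frac{-13456 + \left(8018 - 12078\right)}{-16178 + 16894} = \frac{-13456 - 4060}{716} = \left(-17516\right) \frac{1}{716} = - \frac{4379}{179}$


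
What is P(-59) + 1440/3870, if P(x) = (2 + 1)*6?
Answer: 790/43 ≈ 18.372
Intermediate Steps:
P(x) = 18 (P(x) = 3*6 = 18)
P(-59) + 1440/3870 = 18 + 1440/3870 = 18 + 1440*(1/3870) = 18 + 16/43 = 790/43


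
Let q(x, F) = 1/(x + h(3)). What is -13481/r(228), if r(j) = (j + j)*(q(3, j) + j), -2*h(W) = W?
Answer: -13481/104272 ≈ -0.12929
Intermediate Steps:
h(W) = -W/2
q(x, F) = 1/(-3/2 + x) (q(x, F) = 1/(x - ½*3) = 1/(x - 3/2) = 1/(-3/2 + x))
r(j) = 2*j*(⅔ + j) (r(j) = (j + j)*(2/(-3 + 2*3) + j) = (2*j)*(2/(-3 + 6) + j) = (2*j)*(2/3 + j) = (2*j)*(2*(⅓) + j) = (2*j)*(⅔ + j) = 2*j*(⅔ + j))
-13481/r(228) = -13481*1/(152*(2 + 3*228)) = -13481*1/(152*(2 + 684)) = -13481/((⅔)*228*686) = -13481/104272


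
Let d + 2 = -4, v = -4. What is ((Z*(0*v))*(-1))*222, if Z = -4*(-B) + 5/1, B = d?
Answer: 0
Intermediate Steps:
d = -6 (d = -2 - 4 = -6)
B = -6
Z = -19 (Z = -4/((-1/(-6))) + 5/1 = -4/((-1*(-⅙))) + 5*1 = -4/⅙ + 5 = -4*6 + 5 = -24 + 5 = -19)
((Z*(0*v))*(-1))*222 = (-0*(-4)*(-1))*222 = (-19*0*(-1))*222 = (0*(-1))*222 = 0*222 = 0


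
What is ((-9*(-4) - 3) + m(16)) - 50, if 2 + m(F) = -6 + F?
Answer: -9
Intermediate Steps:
m(F) = -8 + F (m(F) = -2 + (-6 + F) = -8 + F)
((-9*(-4) - 3) + m(16)) - 50 = ((-9*(-4) - 3) + (-8 + 16)) - 50 = ((36 - 3) + 8) - 50 = (33 + 8) - 50 = 41 - 50 = -9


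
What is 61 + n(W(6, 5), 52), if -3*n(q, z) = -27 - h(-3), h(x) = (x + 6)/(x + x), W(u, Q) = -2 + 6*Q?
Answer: 419/6 ≈ 69.833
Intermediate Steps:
h(x) = (6 + x)/(2*x) (h(x) = (6 + x)/((2*x)) = (6 + x)*(1/(2*x)) = (6 + x)/(2*x))
n(q, z) = 53/6 (n(q, z) = -(-27 - (6 - 3)/(2*(-3)))/3 = -(-27 - (-1)*3/(2*3))/3 = -(-27 - 1*(-½))/3 = -(-27 + ½)/3 = -⅓*(-53/2) = 53/6)
61 + n(W(6, 5), 52) = 61 + 53/6 = 419/6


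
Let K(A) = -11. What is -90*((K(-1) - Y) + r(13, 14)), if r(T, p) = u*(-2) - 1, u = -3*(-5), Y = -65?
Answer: -2070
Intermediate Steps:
u = 15
r(T, p) = -31 (r(T, p) = 15*(-2) - 1 = -30 - 1 = -31)
-90*((K(-1) - Y) + r(13, 14)) = -90*((-11 - 1*(-65)) - 31) = -90*((-11 + 65) - 31) = -90*(54 - 31) = -90*23 = -2070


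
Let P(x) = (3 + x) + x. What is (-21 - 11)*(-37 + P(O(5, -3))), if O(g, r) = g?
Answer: 768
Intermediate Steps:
P(x) = 3 + 2*x
(-21 - 11)*(-37 + P(O(5, -3))) = (-21 - 11)*(-37 + (3 + 2*5)) = -32*(-37 + (3 + 10)) = -32*(-37 + 13) = -32*(-24) = 768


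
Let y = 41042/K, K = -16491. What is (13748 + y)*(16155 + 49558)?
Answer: 14895640552138/16491 ≈ 9.0326e+8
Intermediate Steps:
y = -41042/16491 (y = 41042/(-16491) = 41042*(-1/16491) = -41042/16491 ≈ -2.4888)
(13748 + y)*(16155 + 49558) = (13748 - 41042/16491)*(16155 + 49558) = (226677226/16491)*65713 = 14895640552138/16491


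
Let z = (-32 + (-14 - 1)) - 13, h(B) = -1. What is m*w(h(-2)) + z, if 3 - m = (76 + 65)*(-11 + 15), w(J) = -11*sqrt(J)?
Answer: -60 + 6171*I ≈ -60.0 + 6171.0*I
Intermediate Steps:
m = -561 (m = 3 - (76 + 65)*(-11 + 15) = 3 - 141*4 = 3 - 1*564 = 3 - 564 = -561)
z = -60 (z = (-32 - 15) - 13 = -47 - 13 = -60)
m*w(h(-2)) + z = -(-6171)*sqrt(-1) - 60 = -(-6171)*I - 60 = 6171*I - 60 = -60 + 6171*I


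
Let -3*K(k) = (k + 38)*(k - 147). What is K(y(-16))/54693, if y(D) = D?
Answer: 3586/164079 ≈ 0.021855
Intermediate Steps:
K(k) = -(-147 + k)*(38 + k)/3 (K(k) = -(k + 38)*(k - 147)/3 = -(38 + k)*(-147 + k)/3 = -(-147 + k)*(38 + k)/3)
K(y(-16))/54693 = (1862 - 1/3*(-16)**2 + (109/3)*(-16))/54693 = (1862 - 1/3*256 - 1744/3)*(1/54693) = (1862 - 256/3 - 1744/3)*(1/54693) = (3586/3)*(1/54693) = 3586/164079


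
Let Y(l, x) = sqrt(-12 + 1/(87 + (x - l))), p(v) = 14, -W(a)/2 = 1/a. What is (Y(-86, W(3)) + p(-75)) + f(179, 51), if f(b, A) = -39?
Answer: -25 + 3*I*sqrt(356213)/517 ≈ -25.0 + 3.4633*I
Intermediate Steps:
W(a) = -2/a
Y(l, x) = sqrt(-12 + 1/(87 + x - l))
(Y(-86, W(3)) + p(-75)) + f(179, 51) = (sqrt((-1043 - (-24)/3 + 12*(-86))/(87 - 2/3 - 1*(-86))) + 14) - 39 = (sqrt((-1043 - (-24)/3 - 1032)/(87 - 2*1/3 + 86)) + 14) - 39 = (sqrt((-1043 - 12*(-2/3) - 1032)/(87 - 2/3 + 86)) + 14) - 39 = (sqrt((-1043 + 8 - 1032)/(517/3)) + 14) - 39 = (sqrt((3/517)*(-2067)) + 14) - 39 = (sqrt(-6201/517) + 14) - 39 = (3*I*sqrt(356213)/517 + 14) - 39 = (14 + 3*I*sqrt(356213)/517) - 39 = -25 + 3*I*sqrt(356213)/517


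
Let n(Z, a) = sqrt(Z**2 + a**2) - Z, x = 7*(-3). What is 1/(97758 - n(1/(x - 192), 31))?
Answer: 20822453/2035561057923 + sqrt(43599610)/2035561057923 ≈ 1.0233e-5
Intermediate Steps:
x = -21
1/(97758 - n(1/(x - 192), 31)) = 1/(97758 - (sqrt((1/(-21 - 192))**2 + 31**2) - 1/(-21 - 192))) = 1/(97758 - (sqrt((1/(-213))**2 + 961) - 1/(-213))) = 1/(97758 - (sqrt((-1/213)**2 + 961) - 1*(-1/213))) = 1/(97758 - (sqrt(1/45369 + 961) + 1/213)) = 1/(97758 - (sqrt(43599610/45369) + 1/213)) = 1/(97758 - (sqrt(43599610)/213 + 1/213)) = 1/(97758 - (1/213 + sqrt(43599610)/213)) = 1/(97758 + (-1/213 - sqrt(43599610)/213)) = 1/(20822453/213 - sqrt(43599610)/213)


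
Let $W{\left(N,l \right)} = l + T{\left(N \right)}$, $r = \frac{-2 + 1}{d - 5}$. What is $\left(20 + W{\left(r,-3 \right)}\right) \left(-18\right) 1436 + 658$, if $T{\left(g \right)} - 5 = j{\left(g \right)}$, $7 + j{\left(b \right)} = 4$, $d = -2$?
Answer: $-490454$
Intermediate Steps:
$j{\left(b \right)} = -3$ ($j{\left(b \right)} = -7 + 4 = -3$)
$T{\left(g \right)} = 2$ ($T{\left(g \right)} = 5 - 3 = 2$)
$r = \frac{1}{7}$ ($r = \frac{-2 + 1}{-2 - 5} = - \frac{1}{-7} = \left(-1\right) \left(- \frac{1}{7}\right) = \frac{1}{7} \approx 0.14286$)
$W{\left(N,l \right)} = 2 + l$ ($W{\left(N,l \right)} = l + 2 = 2 + l$)
$\left(20 + W{\left(r,-3 \right)}\right) \left(-18\right) 1436 + 658 = \left(20 + \left(2 - 3\right)\right) \left(-18\right) 1436 + 658 = \left(20 - 1\right) \left(-18\right) 1436 + 658 = 19 \left(-18\right) 1436 + 658 = \left(-342\right) 1436 + 658 = -491112 + 658 = -490454$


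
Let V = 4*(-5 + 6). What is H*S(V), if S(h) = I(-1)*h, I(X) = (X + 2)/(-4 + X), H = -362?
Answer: 1448/5 ≈ 289.60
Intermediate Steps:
V = 4 (V = 4*1 = 4)
I(X) = (2 + X)/(-4 + X)
S(h) = -h/5 (S(h) = ((2 - 1)/(-4 - 1))*h = (1/(-5))*h = (-⅕*1)*h = -h/5)
H*S(V) = -(-362)*4/5 = -362*(-⅘) = 1448/5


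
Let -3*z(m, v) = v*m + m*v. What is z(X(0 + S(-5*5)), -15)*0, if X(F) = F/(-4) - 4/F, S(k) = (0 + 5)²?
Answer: 0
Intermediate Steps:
S(k) = 25 (S(k) = 5² = 25)
X(F) = -4/F - F/4 (X(F) = F*(-¼) - 4/F = -F/4 - 4/F = -4/F - F/4)
z(m, v) = -2*m*v/3 (z(m, v) = -(v*m + m*v)/3 = -(m*v + m*v)/3 = -2*m*v/3)
z(X(0 + S(-5*5)), -15)*0 = -⅔*(-4/(0 + 25) - (0 + 25)/4)*(-15)*0 = -⅔*(-4/25 - ¼*25)*(-15)*0 = -⅔*(-4*1/25 - 25/4)*(-15)*0 = -⅔*(-4/25 - 25/4)*(-15)*0 = -⅔*(-641/100)*(-15)*0 = -641/10*0 = 0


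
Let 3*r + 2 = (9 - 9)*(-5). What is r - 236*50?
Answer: -35402/3 ≈ -11801.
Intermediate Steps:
r = -⅔ (r = -⅔ + ((9 - 9)*(-5))/3 = -⅔ + (0*(-5))/3 = -⅔ + (⅓)*0 = -⅔ + 0 = -⅔ ≈ -0.66667)
r - 236*50 = -⅔ - 236*50 = -⅔ - 11800 = -35402/3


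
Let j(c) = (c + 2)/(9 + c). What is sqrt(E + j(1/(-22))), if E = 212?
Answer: sqrt(8235979)/197 ≈ 14.568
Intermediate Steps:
j(c) = (2 + c)/(9 + c)
sqrt(E + j(1/(-22))) = sqrt(212 + (2 + 1/(-22))/(9 + 1/(-22))) = sqrt(212 + (2 - 1/22)/(9 - 1/22)) = sqrt(212 + (43/22)/(197/22)) = sqrt(212 + (22/197)*(43/22)) = sqrt(212 + 43/197) = sqrt(41807/197) = sqrt(8235979)/197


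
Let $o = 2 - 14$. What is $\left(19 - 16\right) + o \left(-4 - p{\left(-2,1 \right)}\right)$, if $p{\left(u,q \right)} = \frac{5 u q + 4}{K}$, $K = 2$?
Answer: $15$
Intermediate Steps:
$p{\left(u,q \right)} = 2 + \frac{5 q u}{2}$ ($p{\left(u,q \right)} = \frac{5 u q + 4}{2} = \left(5 q u + 4\right) \frac{1}{2} = \left(4 + 5 q u\right) \frac{1}{2} = 2 + \frac{5 q u}{2}$)
$o = -12$
$\left(19 - 16\right) + o \left(-4 - p{\left(-2,1 \right)}\right) = \left(19 - 16\right) - 12 \left(-4 - \left(2 + \frac{5}{2} \cdot 1 \left(-2\right)\right)\right) = 3 - 12 \left(-4 - \left(2 - 5\right)\right) = 3 - 12 \left(-4 - -3\right) = 3 - 12 \left(-4 + 3\right) = 3 - -12 = 3 + 12 = 15$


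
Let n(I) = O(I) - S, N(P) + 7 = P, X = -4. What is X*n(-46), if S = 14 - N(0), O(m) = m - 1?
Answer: 272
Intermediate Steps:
O(m) = -1 + m
N(P) = -7 + P
S = 21 (S = 14 - (-7 + 0) = 14 - 1*(-7) = 14 + 7 = 21)
n(I) = -22 + I (n(I) = (-1 + I) - 1*21 = (-1 + I) - 21 = -22 + I)
X*n(-46) = -4*(-22 - 46) = -4*(-68) = 272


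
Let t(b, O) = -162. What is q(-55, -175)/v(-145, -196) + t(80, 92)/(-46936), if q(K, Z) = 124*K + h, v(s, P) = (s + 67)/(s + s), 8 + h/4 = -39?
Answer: -7949079907/305084 ≈ -26055.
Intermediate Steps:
h = -188 (h = -32 + 4*(-39) = -32 - 156 = -188)
v(s, P) = (67 + s)/(2*s) (v(s, P) = (67 + s)/((2*s)) = (67 + s)*(1/(2*s)) = (67 + s)/(2*s))
q(K, Z) = -188 + 124*K (q(K, Z) = 124*K - 188 = -188 + 124*K)
q(-55, -175)/v(-145, -196) + t(80, 92)/(-46936) = (-188 + 124*(-55))/(((1/2)*(67 - 145)/(-145))) - 162/(-46936) = (-188 - 6820)/(((1/2)*(-1/145)*(-78))) - 162*(-1/46936) = -7008/39/145 + 81/23468 = -7008*145/39 + 81/23468 = -338720/13 + 81/23468 = -7949079907/305084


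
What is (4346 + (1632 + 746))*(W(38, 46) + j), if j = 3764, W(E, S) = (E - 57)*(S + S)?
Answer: 13555584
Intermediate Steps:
W(E, S) = 2*S*(-57 + E) (W(E, S) = (-57 + E)*(2*S) = 2*S*(-57 + E))
(4346 + (1632 + 746))*(W(38, 46) + j) = (4346 + (1632 + 746))*(2*46*(-57 + 38) + 3764) = (4346 + 2378)*(2*46*(-19) + 3764) = 6724*(-1748 + 3764) = 6724*2016 = 13555584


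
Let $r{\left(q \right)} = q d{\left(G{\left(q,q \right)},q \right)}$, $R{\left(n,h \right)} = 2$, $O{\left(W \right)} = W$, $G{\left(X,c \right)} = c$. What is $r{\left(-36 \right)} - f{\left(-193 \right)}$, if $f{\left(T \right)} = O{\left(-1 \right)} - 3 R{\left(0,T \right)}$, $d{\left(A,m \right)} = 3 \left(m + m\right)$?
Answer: $7783$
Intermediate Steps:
$d{\left(A,m \right)} = 6 m$ ($d{\left(A,m \right)} = 3 \cdot 2 m = 6 m$)
$r{\left(q \right)} = 6 q^{2}$ ($r{\left(q \right)} = q 6 q = 6 q^{2}$)
$f{\left(T \right)} = -7$ ($f{\left(T \right)} = -1 - 6 = -7$)
$r{\left(-36 \right)} - f{\left(-193 \right)} = 6 \left(-36\right)^{2} - -7 = 6 \cdot 1296 + 7 = 7776 + 7 = 7783$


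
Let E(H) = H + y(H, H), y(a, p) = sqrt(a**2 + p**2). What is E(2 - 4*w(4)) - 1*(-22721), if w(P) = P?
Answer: 22707 + 14*sqrt(2) ≈ 22727.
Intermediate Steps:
E(H) = H + sqrt(2)*sqrt(H**2) (E(H) = H + sqrt(H**2 + H**2) = H + sqrt(2*H**2) = H + sqrt(2)*sqrt(H**2))
E(2 - 4*w(4)) - 1*(-22721) = ((2 - 4*4) + sqrt(2)*sqrt((2 - 4*4)**2)) - 1*(-22721) = ((2 - 16) + sqrt(2)*sqrt((2 - 16)**2)) + 22721 = (-14 + sqrt(2)*sqrt((-14)**2)) + 22721 = (-14 + sqrt(2)*sqrt(196)) + 22721 = (-14 + sqrt(2)*14) + 22721 = (-14 + 14*sqrt(2)) + 22721 = 22707 + 14*sqrt(2)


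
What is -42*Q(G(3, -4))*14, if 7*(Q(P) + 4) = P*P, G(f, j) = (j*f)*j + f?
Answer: -216132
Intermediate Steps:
G(f, j) = f + f*j² (G(f, j) = (f*j)*j + f = f*j² + f = f + f*j²)
Q(P) = -4 + P²/7 (Q(P) = -4 + (P*P)/7 = -4 + P²/7)
-42*Q(G(3, -4))*14 = -42*(-4 + (3*(1 + (-4)²))²/7)*14 = -42*(-4 + (3*(1 + 16))²/7)*14 = -42*(-4 + (3*17)²/7)*14 = -42*(-4 + (⅐)*51²)*14 = -42*(-4 + (⅐)*2601)*14 = -42*(-4 + 2601/7)*14 = -42*2573/7*14 = -15438*14 = -216132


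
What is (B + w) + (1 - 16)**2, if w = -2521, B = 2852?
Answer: 556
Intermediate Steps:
(B + w) + (1 - 16)**2 = (2852 - 2521) + (1 - 16)**2 = 331 + (-15)**2 = 331 + 225 = 556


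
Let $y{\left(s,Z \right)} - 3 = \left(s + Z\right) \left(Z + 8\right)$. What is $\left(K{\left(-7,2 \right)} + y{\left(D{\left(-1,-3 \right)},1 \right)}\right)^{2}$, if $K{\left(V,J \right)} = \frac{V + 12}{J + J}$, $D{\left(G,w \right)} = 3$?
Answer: $\frac{25921}{16} \approx 1620.1$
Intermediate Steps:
$K{\left(V,J \right)} = \frac{12 + V}{2 J}$
$y{\left(s,Z \right)} = 3 + \left(8 + Z\right) \left(Z + s\right)$ ($y{\left(s,Z \right)} = 3 + \left(s + Z\right) \left(Z + 8\right) = 3 + \left(Z + s\right) \left(8 + Z\right) = 3 + \left(8 + Z\right) \left(Z + s\right)$)
$\left(K{\left(-7,2 \right)} + y{\left(D{\left(-1,-3 \right)},1 \right)}\right)^{2} = \left(\frac{12 - 7}{2 \cdot 2} + \left(3 + 1^{2} + 8 \cdot 1 + 8 \cdot 3 + 1 \cdot 3\right)\right)^{2} = \left(\frac{1}{2} \cdot \frac{1}{2} \cdot 5 + \left(3 + 1 + 8 + 24 + 3\right)\right)^{2} = \left(\frac{5}{4} + 39\right)^{2} = \left(\frac{161}{4}\right)^{2} = \frac{25921}{16}$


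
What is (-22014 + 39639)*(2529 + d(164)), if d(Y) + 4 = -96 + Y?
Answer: 45701625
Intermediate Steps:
d(Y) = -100 + Y (d(Y) = -4 + (-96 + Y) = -100 + Y)
(-22014 + 39639)*(2529 + d(164)) = (-22014 + 39639)*(2529 + (-100 + 164)) = 17625*(2529 + 64) = 17625*2593 = 45701625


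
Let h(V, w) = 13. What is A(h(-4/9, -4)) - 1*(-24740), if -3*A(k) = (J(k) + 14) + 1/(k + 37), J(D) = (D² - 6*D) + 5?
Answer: 3705499/150 ≈ 24703.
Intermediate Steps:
J(D) = 5 + D² - 6*D
A(k) = -19/3 + 2*k - k²/3 - 1/(3*(37 + k)) (A(k) = -(((5 + k² - 6*k) + 14) + 1/(k + 37))/3 = -((19 + k² - 6*k) + 1/(37 + k))/3 = -(19 + k² + 1/(37 + k) - 6*k)/3 = -19/3 + 2*k - k²/3 - 1/(3*(37 + k)))
A(h(-4/9, -4)) - 1*(-24740) = (-704 - 1*13³ - 31*13² + 203*13)/(3*(37 + 13)) - 1*(-24740) = (⅓)*(-704 - 1*2197 - 31*169 + 2639)/50 + 24740 = (⅓)*(1/50)*(-704 - 2197 - 5239 + 2639) + 24740 = (⅓)*(1/50)*(-5501) + 24740 = -5501/150 + 24740 = 3705499/150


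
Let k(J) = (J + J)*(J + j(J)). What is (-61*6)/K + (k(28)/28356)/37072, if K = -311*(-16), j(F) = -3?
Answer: -214697111/2918994996 ≈ -0.073552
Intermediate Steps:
K = 4976
k(J) = 2*J*(-3 + J) (k(J) = (J + J)*(J - 3) = (2*J)*(-3 + J) = 2*J*(-3 + J))
(-61*6)/K + (k(28)/28356)/37072 = -61*6/4976 + ((2*28*(-3 + 28))/28356)/37072 = -366*1/4976 + ((2*28*25)*(1/28356))*(1/37072) = -183/2488 + (1400*(1/28356))*(1/37072) = -183/2488 + (350/7089)*(1/37072) = -183/2488 + 25/18771672 = -214697111/2918994996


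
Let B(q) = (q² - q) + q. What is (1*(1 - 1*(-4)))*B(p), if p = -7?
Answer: 245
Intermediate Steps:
B(q) = q²
(1*(1 - 1*(-4)))*B(p) = (1*(1 - 1*(-4)))*(-7)² = (1*(1 + 4))*49 = (1*5)*49 = 5*49 = 245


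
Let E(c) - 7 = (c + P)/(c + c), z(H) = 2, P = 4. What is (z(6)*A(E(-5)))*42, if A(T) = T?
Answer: 2982/5 ≈ 596.40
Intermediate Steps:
E(c) = 7 + (4 + c)/(2*c) (E(c) = 7 + (c + 4)/(c + c) = 7 + (4 + c)/((2*c)) = 7 + (4 + c)*(1/(2*c)) = 7 + (4 + c)/(2*c))
(z(6)*A(E(-5)))*42 = (2*(15/2 + 2/(-5)))*42 = (2*(15/2 + 2*(-⅕)))*42 = (2*(15/2 - ⅖))*42 = (2*(71/10))*42 = (71/5)*42 = 2982/5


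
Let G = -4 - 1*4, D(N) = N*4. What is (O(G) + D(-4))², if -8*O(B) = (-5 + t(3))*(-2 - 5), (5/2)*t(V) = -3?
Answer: 734449/1600 ≈ 459.03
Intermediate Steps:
t(V) = -6/5 (t(V) = (⅖)*(-3) = -6/5)
D(N) = 4*N
G = -8 (G = -4 - 4 = -8)
O(B) = -217/40 (O(B) = -(-5 - 6/5)*(-2 - 5)/8 = -(-31)*(-7)/40 = -⅛*217/5 = -217/40)
(O(G) + D(-4))² = (-217/40 + 4*(-4))² = (-217/40 - 16)² = (-857/40)² = 734449/1600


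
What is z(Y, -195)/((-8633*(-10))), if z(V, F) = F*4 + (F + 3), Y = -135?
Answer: -486/43165 ≈ -0.011259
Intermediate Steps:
z(V, F) = 3 + 5*F (z(V, F) = 4*F + (3 + F) = 3 + 5*F)
z(Y, -195)/((-8633*(-10))) = (3 + 5*(-195))/((-8633*(-10))) = (3 - 975)/86330 = -972*1/86330 = -486/43165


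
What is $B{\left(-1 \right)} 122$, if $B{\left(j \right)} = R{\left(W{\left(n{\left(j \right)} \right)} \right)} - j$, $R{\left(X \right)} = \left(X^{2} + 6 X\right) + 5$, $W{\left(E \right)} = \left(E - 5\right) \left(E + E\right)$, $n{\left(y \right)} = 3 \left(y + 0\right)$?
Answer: $316956$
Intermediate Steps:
$n{\left(y \right)} = 3 y$
$W{\left(E \right)} = 2 E \left(-5 + E\right)$ ($W{\left(E \right)} = \left(-5 + E\right) 2 E = 2 E \left(-5 + E\right)$)
$R{\left(X \right)} = 5 + X^{2} + 6 X$
$B{\left(j \right)} = 5 - j + 36 j \left(-5 + 3 j\right) + 36 j^{2} \left(-5 + 3 j\right)^{2}$ ($B{\left(j \right)} = \left(5 + \left(2 \cdot 3 j \left(-5 + 3 j\right)\right)^{2} + 6 \cdot 2 \cdot 3 j \left(-5 + 3 j\right)\right) - j = \left(5 + \left(6 j \left(-5 + 3 j\right)\right)^{2} + 6 \cdot 6 j \left(-5 + 3 j\right)\right) - j = \left(5 + 36 j^{2} \left(-5 + 3 j\right)^{2} + 36 j \left(-5 + 3 j\right)\right) - j = \left(5 + 36 j \left(-5 + 3 j\right) + 36 j^{2} \left(-5 + 3 j\right)^{2}\right) - j = 5 - j + 36 j \left(-5 + 3 j\right) + 36 j^{2} \left(-5 + 3 j\right)^{2}$)
$B{\left(-1 \right)} 122 = \left(5 - 1080 \left(-1\right)^{3} - -181 + 324 \left(-1\right)^{4} + 1008 \left(-1\right)^{2}\right) 122 = \left(5 - -1080 + 181 + 324 \cdot 1 + 1008 \cdot 1\right) 122 = \left(5 + 1080 + 181 + 324 + 1008\right) 122 = 2598 \cdot 122 = 316956$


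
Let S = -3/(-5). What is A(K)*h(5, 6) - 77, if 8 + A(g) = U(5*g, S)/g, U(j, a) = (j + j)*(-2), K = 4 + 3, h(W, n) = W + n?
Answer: -385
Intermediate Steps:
S = 3/5 (S = -3*(-1/5) = 3/5 ≈ 0.60000)
K = 7
U(j, a) = -4*j (U(j, a) = (2*j)*(-2) = -4*j)
A(g) = -28 (A(g) = -8 + (-20*g)/g = -8 - 20 = -28)
A(K)*h(5, 6) - 77 = -28*(5 + 6) - 77 = -28*11 - 77 = -308 - 77 = -385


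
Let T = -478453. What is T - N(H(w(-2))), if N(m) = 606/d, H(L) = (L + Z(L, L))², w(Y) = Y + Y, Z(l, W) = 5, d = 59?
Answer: -28229333/59 ≈ -4.7846e+5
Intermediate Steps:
w(Y) = 2*Y
H(L) = (5 + L)² (H(L) = (L + 5)² = (5 + L)²)
N(m) = 606/59
T - N(H(w(-2))) = -478453 - 1*606/59 = -478453 - 606/59 = -28229333/59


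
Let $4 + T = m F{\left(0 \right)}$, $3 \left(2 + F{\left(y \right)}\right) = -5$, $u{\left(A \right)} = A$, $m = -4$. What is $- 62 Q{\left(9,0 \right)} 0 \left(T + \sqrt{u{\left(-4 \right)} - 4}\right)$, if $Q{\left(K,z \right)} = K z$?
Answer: $0$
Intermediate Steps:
$F{\left(y \right)} = - \frac{11}{3}$ ($F{\left(y \right)} = -2 + \frac{1}{3} \left(-5\right) = -2 - \frac{5}{3} = - \frac{11}{3}$)
$T = \frac{32}{3}$ ($T = -4 - - \frac{44}{3} = -4 + \frac{44}{3} = \frac{32}{3} \approx 10.667$)
$- 62 Q{\left(9,0 \right)} 0 \left(T + \sqrt{u{\left(-4 \right)} - 4}\right) = - 62 \cdot 9 \cdot 0 \cdot 0 \left(\frac{32}{3} + \sqrt{-4 - 4}\right) = \left(-62\right) 0 \cdot 0 \left(\frac{32}{3} + \sqrt{-8}\right) = 0 \cdot 0 \left(\frac{32}{3} + 2 i \sqrt{2}\right) = 0 \cdot 0 = 0$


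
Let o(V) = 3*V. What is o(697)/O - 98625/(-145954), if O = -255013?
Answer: 24845467311/37220167402 ≈ 0.66753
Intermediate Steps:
o(697)/O - 98625/(-145954) = (3*697)/(-255013) - 98625/(-145954) = 2091*(-1/255013) - 98625*(-1/145954) = -2091/255013 + 98625/145954 = 24845467311/37220167402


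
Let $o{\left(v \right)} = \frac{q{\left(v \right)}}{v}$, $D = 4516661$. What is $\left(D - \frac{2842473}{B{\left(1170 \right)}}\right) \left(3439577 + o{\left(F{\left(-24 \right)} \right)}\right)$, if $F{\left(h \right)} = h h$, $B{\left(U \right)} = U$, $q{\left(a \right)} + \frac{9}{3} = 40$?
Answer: $\frac{3487995895031670311}{224640} \approx 1.5527 \cdot 10^{13}$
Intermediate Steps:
$q{\left(a \right)} = 37$ ($q{\left(a \right)} = -3 + 40 = 37$)
$F{\left(h \right)} = h^{2}$
$o{\left(v \right)} = \frac{37}{v}$
$\left(D - \frac{2842473}{B{\left(1170 \right)}}\right) \left(3439577 + o{\left(F{\left(-24 \right)} \right)}\right) = \left(4516661 - \frac{2842473}{1170}\right) \left(3439577 + \frac{37}{\left(-24\right)^{2}}\right) = \left(4516661 - \frac{947491}{390}\right) \left(3439577 + \frac{37}{576}\right) = \left(4516661 - \frac{947491}{390}\right) \left(3439577 + 37 \cdot \frac{1}{576}\right) = \frac{1760550299 \left(3439577 + \frac{37}{576}\right)}{390} = \frac{1760550299}{390} \cdot \frac{1981196389}{576} = \frac{3487995895031670311}{224640}$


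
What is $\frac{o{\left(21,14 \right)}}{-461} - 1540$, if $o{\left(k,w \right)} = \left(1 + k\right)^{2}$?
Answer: $- \frac{710424}{461} \approx -1541.1$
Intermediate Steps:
$\frac{o{\left(21,14 \right)}}{-461} - 1540 = \frac{\left(1 + 21\right)^{2}}{-461} - 1540 = - \frac{22^{2}}{461} - 1540 = \left(- \frac{1}{461}\right) 484 - 1540 = - \frac{484}{461} - 1540 = - \frac{710424}{461}$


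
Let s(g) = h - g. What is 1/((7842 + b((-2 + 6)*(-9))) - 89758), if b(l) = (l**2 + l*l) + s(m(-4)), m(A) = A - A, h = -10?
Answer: -1/79334 ≈ -1.2605e-5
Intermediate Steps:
m(A) = 0
s(g) = -10 - g
b(l) = -10 + 2*l**2 (b(l) = (l**2 + l*l) + (-10 - 1*0) = (l**2 + l**2) + (-10 + 0) = 2*l**2 - 10 = -10 + 2*l**2)
1/((7842 + b((-2 + 6)*(-9))) - 89758) = 1/((7842 + (-10 + 2*((-2 + 6)*(-9))**2)) - 89758) = 1/((7842 + (-10 + 2*(4*(-9))**2)) - 89758) = 1/((7842 + (-10 + 2*(-36)**2)) - 89758) = 1/((7842 + (-10 + 2*1296)) - 89758) = 1/((7842 + (-10 + 2592)) - 89758) = 1/((7842 + 2582) - 89758) = 1/(10424 - 89758) = 1/(-79334) = -1/79334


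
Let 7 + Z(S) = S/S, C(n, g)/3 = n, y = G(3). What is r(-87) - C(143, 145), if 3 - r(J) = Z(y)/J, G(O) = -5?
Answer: -12356/29 ≈ -426.07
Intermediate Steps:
y = -5
C(n, g) = 3*n
Z(S) = -6 (Z(S) = -7 + S/S = -7 + 1 = -6)
r(J) = 3 + 6/J (r(J) = 3 - (-6)/J = 3 + 6/J)
r(-87) - C(143, 145) = (3 + 6/(-87)) - 3*143 = (3 + 6*(-1/87)) - 1*429 = (3 - 2/29) - 429 = 85/29 - 429 = -12356/29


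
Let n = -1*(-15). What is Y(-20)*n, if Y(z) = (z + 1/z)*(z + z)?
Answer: 12030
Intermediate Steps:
Y(z) = 2*z*(z + 1/z) (Y(z) = (z + 1/z)*(2*z) = 2*z*(z + 1/z))
n = 15
Y(-20)*n = (2 + 2*(-20)²)*15 = (2 + 2*400)*15 = (2 + 800)*15 = 802*15 = 12030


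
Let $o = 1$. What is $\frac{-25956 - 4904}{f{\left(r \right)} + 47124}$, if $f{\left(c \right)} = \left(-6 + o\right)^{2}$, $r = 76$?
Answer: $- \frac{30860}{47149} \approx -0.65452$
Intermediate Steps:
$f{\left(c \right)} = 25$ ($f{\left(c \right)} = \left(-6 + 1\right)^{2} = \left(-5\right)^{2} = 25$)
$\frac{-25956 - 4904}{f{\left(r \right)} + 47124} = \frac{-25956 - 4904}{25 + 47124} = - \frac{30860}{47149}$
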